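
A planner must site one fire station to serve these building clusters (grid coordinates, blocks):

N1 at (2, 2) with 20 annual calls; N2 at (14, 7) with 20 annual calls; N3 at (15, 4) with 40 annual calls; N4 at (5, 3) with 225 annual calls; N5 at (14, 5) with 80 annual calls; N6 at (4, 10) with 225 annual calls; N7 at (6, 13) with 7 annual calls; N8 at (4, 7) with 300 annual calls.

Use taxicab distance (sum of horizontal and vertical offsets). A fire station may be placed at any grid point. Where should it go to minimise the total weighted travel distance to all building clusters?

(4, 7)

Manhattan distance separates: Σwᵢ(|x−xᵢ|+|y−yᵢ|) = Σwᵢ|x−xᵢ| + Σwᵢ|y−yᵢ|, so x and y are optimised independently as 1-D weighted medians.
Total weight W = 917; half = 458.5.
x-coordinate, sorted with cumulative weight:
  x=2 (N1, w=20) cum 20
  x=4 (N6, w=225) cum 245
  x=4 (N8, w=300) cum 545  ← median
  x=5 (N4, w=225) cum 770
  x=6 (N7, w=7) cum 777
  x=14 (N2, w=20) cum 797
  x=14 (N5, w=80) cum 877
  x=15 (N3, w=40) cum 917
⇒ x* = 4
y-coordinate, sorted with cumulative weight:
  y=2 (N1, w=20) cum 20
  y=3 (N4, w=225) cum 245
  y=4 (N3, w=40) cum 285
  y=5 (N5, w=80) cum 365
  y=7 (N2, w=20) cum 385
  y=7 (N8, w=300) cum 685  ← median
  y=10 (N6, w=225) cum 910
  y=13 (N7, w=7) cum 917
⇒ y* = 7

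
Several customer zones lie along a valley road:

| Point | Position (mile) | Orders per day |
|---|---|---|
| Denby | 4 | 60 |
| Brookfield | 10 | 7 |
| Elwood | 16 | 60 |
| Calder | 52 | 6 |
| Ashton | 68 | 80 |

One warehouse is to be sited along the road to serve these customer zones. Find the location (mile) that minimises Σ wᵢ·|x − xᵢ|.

For a sum of weighted absolute distances on a line, the optimum is the weighted median (not the mean). Total weight W = 213; half-weight = 106.5.
Sort by position and accumulate weight:
  mile 4 (Denby, w=60) → cum 60
  mile 10 (Brookfield, w=7) → cum 67
  mile 16 (Elwood, w=60) → cum 127  ≥ 106.5 → median here
  mile 52 (Calder, w=6) → cum 133
  mile 68 (Ashton, w=80) → cum 213
Optimal location: mile 16.

x = 16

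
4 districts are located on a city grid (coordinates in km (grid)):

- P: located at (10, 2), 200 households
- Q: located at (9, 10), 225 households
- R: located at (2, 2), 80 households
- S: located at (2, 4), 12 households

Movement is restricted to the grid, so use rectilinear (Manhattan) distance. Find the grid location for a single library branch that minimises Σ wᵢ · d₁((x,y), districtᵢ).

(9, 2)

Manhattan distance separates: Σwᵢ(|x−xᵢ|+|y−yᵢ|) = Σwᵢ|x−xᵢ| + Σwᵢ|y−yᵢ|, so x and y are optimised independently as 1-D weighted medians.
Total weight W = 517; half = 258.5.
x-coordinate, sorted with cumulative weight:
  x=2 (R, w=80) cum 80
  x=2 (S, w=12) cum 92
  x=9 (Q, w=225) cum 317  ← median
  x=10 (P, w=200) cum 517
⇒ x* = 9
y-coordinate, sorted with cumulative weight:
  y=2 (P, w=200) cum 200
  y=2 (R, w=80) cum 280  ← median
  y=4 (S, w=12) cum 292
  y=10 (Q, w=225) cum 517
⇒ y* = 2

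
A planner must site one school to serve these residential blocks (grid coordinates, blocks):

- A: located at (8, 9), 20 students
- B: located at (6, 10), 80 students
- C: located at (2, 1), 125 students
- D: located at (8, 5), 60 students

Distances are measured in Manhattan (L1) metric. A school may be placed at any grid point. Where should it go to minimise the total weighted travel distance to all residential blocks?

(6, 5)

Manhattan distance separates: Σwᵢ(|x−xᵢ|+|y−yᵢ|) = Σwᵢ|x−xᵢ| + Σwᵢ|y−yᵢ|, so x and y are optimised independently as 1-D weighted medians.
Total weight W = 285; half = 142.5.
x-coordinate, sorted with cumulative weight:
  x=2 (C, w=125) cum 125
  x=6 (B, w=80) cum 205  ← median
  x=8 (A, w=20) cum 225
  x=8 (D, w=60) cum 285
⇒ x* = 6
y-coordinate, sorted with cumulative weight:
  y=1 (C, w=125) cum 125
  y=5 (D, w=60) cum 185  ← median
  y=9 (A, w=20) cum 205
  y=10 (B, w=80) cum 285
⇒ y* = 5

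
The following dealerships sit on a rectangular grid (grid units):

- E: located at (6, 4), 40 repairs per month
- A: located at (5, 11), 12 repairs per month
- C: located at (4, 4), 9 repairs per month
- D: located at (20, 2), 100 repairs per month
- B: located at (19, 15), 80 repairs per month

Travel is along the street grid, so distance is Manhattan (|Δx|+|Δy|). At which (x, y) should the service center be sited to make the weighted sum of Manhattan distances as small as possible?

Manhattan distance separates: Σwᵢ(|x−xᵢ|+|y−yᵢ|) = Σwᵢ|x−xᵢ| + Σwᵢ|y−yᵢ|, so x and y are optimised independently as 1-D weighted medians.
Total weight W = 241; half = 120.5.
x-coordinate, sorted with cumulative weight:
  x=4 (C, w=9) cum 9
  x=5 (A, w=12) cum 21
  x=6 (E, w=40) cum 61
  x=19 (B, w=80) cum 141  ← median
  x=20 (D, w=100) cum 241
⇒ x* = 19
y-coordinate, sorted with cumulative weight:
  y=2 (D, w=100) cum 100
  y=4 (E, w=40) cum 140  ← median
  y=4 (C, w=9) cum 149
  y=11 (A, w=12) cum 161
  y=15 (B, w=80) cum 241
⇒ y* = 4

(19, 4)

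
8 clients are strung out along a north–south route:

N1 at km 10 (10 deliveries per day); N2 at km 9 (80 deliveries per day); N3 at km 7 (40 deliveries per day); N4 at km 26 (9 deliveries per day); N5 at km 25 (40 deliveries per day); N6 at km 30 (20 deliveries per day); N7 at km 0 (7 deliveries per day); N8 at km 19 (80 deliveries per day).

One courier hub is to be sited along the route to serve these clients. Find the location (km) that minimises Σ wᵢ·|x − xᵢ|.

x = 19

For a sum of weighted absolute distances on a line, the optimum is the weighted median (not the mean). Total weight W = 286; half-weight = 143.
Sort by position and accumulate weight:
  km 0 (N7, w=7) → cum 7
  km 7 (N3, w=40) → cum 47
  km 9 (N2, w=80) → cum 127
  km 10 (N1, w=10) → cum 137
  km 19 (N8, w=80) → cum 217  ≥ 143 → median here
  km 25 (N5, w=40) → cum 257
  km 26 (N4, w=9) → cum 266
  km 30 (N6, w=20) → cum 286
Optimal location: km 19.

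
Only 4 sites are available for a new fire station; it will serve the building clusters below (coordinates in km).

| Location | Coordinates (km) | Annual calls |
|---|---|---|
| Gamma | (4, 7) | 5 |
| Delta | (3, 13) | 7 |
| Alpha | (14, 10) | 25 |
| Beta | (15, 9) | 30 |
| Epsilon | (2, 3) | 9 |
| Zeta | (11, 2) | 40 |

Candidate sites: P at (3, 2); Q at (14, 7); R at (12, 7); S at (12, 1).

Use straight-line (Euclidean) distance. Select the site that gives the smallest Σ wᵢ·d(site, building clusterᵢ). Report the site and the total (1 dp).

Total weighted distance at each candidate:
  P (3, 2): total = 1192.0
  Q (14, 7): total = 626.9
  R (12, 7): total = 614.9
  S (12, 1): total = 790.2
Minimum is at R with total 614.9 km.

R, total 614.9 km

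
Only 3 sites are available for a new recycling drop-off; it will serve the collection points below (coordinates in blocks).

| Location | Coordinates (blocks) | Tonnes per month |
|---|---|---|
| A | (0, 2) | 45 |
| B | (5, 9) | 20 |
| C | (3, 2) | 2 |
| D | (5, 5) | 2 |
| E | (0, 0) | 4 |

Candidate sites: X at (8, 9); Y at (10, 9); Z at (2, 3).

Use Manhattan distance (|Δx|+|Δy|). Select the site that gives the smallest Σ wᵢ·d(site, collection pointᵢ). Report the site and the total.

Total weighted distance at each candidate:
  X (8, 9): total = 841
  Y (10, 9): total = 987
  Z (2, 3): total = 349
Minimum is at Z with total 349 blocks.

Z, total 349 blocks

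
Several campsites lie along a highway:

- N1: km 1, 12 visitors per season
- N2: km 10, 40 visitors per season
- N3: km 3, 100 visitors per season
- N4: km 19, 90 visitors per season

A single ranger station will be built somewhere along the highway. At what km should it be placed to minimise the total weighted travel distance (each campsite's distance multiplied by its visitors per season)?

For a sum of weighted absolute distances on a line, the optimum is the weighted median (not the mean). Total weight W = 242; half-weight = 121.
Sort by position and accumulate weight:
  km 1 (N1, w=12) → cum 12
  km 3 (N3, w=100) → cum 112
  km 10 (N2, w=40) → cum 152  ≥ 121 → median here
  km 19 (N4, w=90) → cum 242
Optimal location: km 10.

x = 10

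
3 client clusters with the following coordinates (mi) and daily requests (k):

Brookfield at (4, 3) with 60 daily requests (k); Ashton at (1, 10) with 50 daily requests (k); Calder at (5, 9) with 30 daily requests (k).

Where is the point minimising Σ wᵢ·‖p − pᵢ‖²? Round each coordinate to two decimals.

(3.14, 6.79)

The minimiser of Σwᵢ‖p−pᵢ‖² is the weighted centroid p* = (Σwᵢpᵢ)/(Σwᵢ).
Σwᵢ = 140.
Σwᵢxᵢ = 60·4 + 50·1 + 30·5 = 440.
Σwᵢyᵢ = 60·3 + 50·10 + 30·9 = 950.
x* = 440/140 = 3.14, y* = 950/140 = 6.79.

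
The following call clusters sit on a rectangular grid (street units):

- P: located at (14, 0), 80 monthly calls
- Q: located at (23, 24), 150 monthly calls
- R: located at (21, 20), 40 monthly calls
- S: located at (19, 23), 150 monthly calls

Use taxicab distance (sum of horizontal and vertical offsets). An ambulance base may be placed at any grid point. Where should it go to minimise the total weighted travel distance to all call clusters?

(19, 23)

Manhattan distance separates: Σwᵢ(|x−xᵢ|+|y−yᵢ|) = Σwᵢ|x−xᵢ| + Σwᵢ|y−yᵢ|, so x and y are optimised independently as 1-D weighted medians.
Total weight W = 420; half = 210.
x-coordinate, sorted with cumulative weight:
  x=14 (P, w=80) cum 80
  x=19 (S, w=150) cum 230  ← median
  x=21 (R, w=40) cum 270
  x=23 (Q, w=150) cum 420
⇒ x* = 19
y-coordinate, sorted with cumulative weight:
  y=0 (P, w=80) cum 80
  y=20 (R, w=40) cum 120
  y=23 (S, w=150) cum 270  ← median
  y=24 (Q, w=150) cum 420
⇒ y* = 23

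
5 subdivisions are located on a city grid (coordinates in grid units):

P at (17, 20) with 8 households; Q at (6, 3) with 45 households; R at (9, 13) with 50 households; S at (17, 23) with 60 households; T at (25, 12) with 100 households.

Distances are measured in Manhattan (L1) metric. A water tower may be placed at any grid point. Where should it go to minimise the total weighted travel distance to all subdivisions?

Manhattan distance separates: Σwᵢ(|x−xᵢ|+|y−yᵢ|) = Σwᵢ|x−xᵢ| + Σwᵢ|y−yᵢ|, so x and y are optimised independently as 1-D weighted medians.
Total weight W = 263; half = 131.5.
x-coordinate, sorted with cumulative weight:
  x=6 (Q, w=45) cum 45
  x=9 (R, w=50) cum 95
  x=17 (P, w=8) cum 103
  x=17 (S, w=60) cum 163  ← median
  x=25 (T, w=100) cum 263
⇒ x* = 17
y-coordinate, sorted with cumulative weight:
  y=3 (Q, w=45) cum 45
  y=12 (T, w=100) cum 145  ← median
  y=13 (R, w=50) cum 195
  y=20 (P, w=8) cum 203
  y=23 (S, w=60) cum 263
⇒ y* = 12

(17, 12)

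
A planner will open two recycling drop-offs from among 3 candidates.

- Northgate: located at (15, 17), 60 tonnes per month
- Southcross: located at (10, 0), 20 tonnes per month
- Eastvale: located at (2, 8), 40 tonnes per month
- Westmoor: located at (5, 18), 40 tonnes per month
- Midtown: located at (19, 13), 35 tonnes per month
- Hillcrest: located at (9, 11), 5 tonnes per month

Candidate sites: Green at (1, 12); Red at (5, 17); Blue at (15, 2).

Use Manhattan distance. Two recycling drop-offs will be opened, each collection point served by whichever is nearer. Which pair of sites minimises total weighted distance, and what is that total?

{Red, Blue}, total 1835

Evaluate every pair (each demand assigned to the nearer of the two):
  {Red, Blue}: total = 1835
  {Green, Red}: total = 1935
  {Green, Blue}: total = 2210
Best pair: {Red, Blue} with total 1835.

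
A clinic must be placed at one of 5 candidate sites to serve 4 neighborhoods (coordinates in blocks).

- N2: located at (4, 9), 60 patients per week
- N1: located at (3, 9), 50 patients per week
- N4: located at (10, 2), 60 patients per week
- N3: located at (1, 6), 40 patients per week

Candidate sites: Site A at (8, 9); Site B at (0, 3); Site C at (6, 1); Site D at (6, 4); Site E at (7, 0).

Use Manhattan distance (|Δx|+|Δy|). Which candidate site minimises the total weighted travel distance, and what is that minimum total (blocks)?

Total weighted distance at each candidate:
  Site A (8, 9): total = 1430
  Site B (0, 3): total = 1870
  Site C (6, 1): total = 1850
  Site D (6, 4): total = 1460
  Site E (7, 0): total = 2150
Minimum is at Site A with total 1430 blocks.

Site A, total 1430 blocks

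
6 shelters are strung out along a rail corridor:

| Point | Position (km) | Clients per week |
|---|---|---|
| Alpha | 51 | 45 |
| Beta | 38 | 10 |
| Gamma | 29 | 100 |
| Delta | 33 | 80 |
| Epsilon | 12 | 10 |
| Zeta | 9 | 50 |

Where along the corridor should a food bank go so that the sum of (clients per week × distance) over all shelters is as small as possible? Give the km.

x = 29

For a sum of weighted absolute distances on a line, the optimum is the weighted median (not the mean). Total weight W = 295; half-weight = 147.5.
Sort by position and accumulate weight:
  km 9 (Zeta, w=50) → cum 50
  km 12 (Epsilon, w=10) → cum 60
  km 29 (Gamma, w=100) → cum 160  ≥ 147.5 → median here
  km 33 (Delta, w=80) → cum 240
  km 38 (Beta, w=10) → cum 250
  km 51 (Alpha, w=45) → cum 295
Optimal location: km 29.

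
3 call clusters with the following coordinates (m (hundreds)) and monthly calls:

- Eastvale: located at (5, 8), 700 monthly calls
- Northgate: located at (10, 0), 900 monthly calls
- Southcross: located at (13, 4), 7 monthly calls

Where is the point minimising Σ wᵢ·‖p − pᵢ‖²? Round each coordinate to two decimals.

The minimiser of Σwᵢ‖p−pᵢ‖² is the weighted centroid p* = (Σwᵢpᵢ)/(Σwᵢ).
Σwᵢ = 1607.
Σwᵢxᵢ = 700·5 + 900·10 + 7·13 = 12591.
Σwᵢyᵢ = 700·8 + 900·0 + 7·4 = 5628.
x* = 12591/1607 = 7.84, y* = 5628/1607 = 3.50.

(7.84, 3.50)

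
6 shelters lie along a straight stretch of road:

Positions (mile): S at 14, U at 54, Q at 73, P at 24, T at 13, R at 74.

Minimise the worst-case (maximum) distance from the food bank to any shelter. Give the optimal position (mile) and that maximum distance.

location 43.5, max distance 30.5

The 1-center on a line is the midpoint of the two extreme points: leftmost at 13, rightmost at 74.
Optimal location = (13 + 74)/2 = 43.5; maximum distance = (74 − 13)/2 = 30.5.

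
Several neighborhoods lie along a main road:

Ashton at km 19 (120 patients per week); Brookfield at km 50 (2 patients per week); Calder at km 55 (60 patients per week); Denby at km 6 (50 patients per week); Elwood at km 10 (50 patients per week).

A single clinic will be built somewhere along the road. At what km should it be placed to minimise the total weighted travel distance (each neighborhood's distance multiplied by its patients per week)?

x = 19

For a sum of weighted absolute distances on a line, the optimum is the weighted median (not the mean). Total weight W = 282; half-weight = 141.
Sort by position and accumulate weight:
  km 6 (Denby, w=50) → cum 50
  km 10 (Elwood, w=50) → cum 100
  km 19 (Ashton, w=120) → cum 220  ≥ 141 → median here
  km 50 (Brookfield, w=2) → cum 222
  km 55 (Calder, w=60) → cum 282
Optimal location: km 19.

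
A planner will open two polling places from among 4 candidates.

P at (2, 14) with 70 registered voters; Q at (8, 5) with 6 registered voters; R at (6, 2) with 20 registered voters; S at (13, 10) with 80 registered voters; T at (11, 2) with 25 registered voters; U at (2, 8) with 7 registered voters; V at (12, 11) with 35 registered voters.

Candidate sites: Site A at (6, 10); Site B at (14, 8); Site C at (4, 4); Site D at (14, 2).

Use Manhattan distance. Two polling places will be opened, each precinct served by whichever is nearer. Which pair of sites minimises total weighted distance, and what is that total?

{Site A, Site B}, total 1444

Evaluate every pair (each demand assigned to the nearer of the two):
  {Site A, Site B}: total = 1444
  {Site B, Site C}: total = 1632
  {Site A, Site D}: total = 1684
  {Site A, Site C}: total = 1742
  {Site B, Site D}: total = 2048
  {Site C, Site D}: total = 2172
Best pair: {Site A, Site B} with total 1444.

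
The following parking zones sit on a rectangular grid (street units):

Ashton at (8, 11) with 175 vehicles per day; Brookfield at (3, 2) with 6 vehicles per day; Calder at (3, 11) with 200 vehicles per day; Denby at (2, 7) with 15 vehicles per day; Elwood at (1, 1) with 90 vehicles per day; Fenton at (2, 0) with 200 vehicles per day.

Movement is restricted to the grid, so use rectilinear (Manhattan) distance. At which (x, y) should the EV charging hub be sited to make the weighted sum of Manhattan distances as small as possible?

(3, 11)

Manhattan distance separates: Σwᵢ(|x−xᵢ|+|y−yᵢ|) = Σwᵢ|x−xᵢ| + Σwᵢ|y−yᵢ|, so x and y are optimised independently as 1-D weighted medians.
Total weight W = 686; half = 343.
x-coordinate, sorted with cumulative weight:
  x=1 (Elwood, w=90) cum 90
  x=2 (Denby, w=15) cum 105
  x=2 (Fenton, w=200) cum 305
  x=3 (Brookfield, w=6) cum 311
  x=3 (Calder, w=200) cum 511  ← median
  x=8 (Ashton, w=175) cum 686
⇒ x* = 3
y-coordinate, sorted with cumulative weight:
  y=0 (Fenton, w=200) cum 200
  y=1 (Elwood, w=90) cum 290
  y=2 (Brookfield, w=6) cum 296
  y=7 (Denby, w=15) cum 311
  y=11 (Ashton, w=175) cum 486  ← median
  y=11 (Calder, w=200) cum 686
⇒ y* = 11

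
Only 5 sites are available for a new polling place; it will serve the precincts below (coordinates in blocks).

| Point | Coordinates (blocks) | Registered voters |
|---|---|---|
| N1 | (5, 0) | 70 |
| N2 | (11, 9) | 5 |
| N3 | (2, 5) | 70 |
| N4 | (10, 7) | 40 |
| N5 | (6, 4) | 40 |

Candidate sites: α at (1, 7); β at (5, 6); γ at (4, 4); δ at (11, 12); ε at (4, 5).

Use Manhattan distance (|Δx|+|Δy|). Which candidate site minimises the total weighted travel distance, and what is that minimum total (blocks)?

ε, total 1055 blocks

Total weighted distance at each candidate:
  α (1, 7): total = 1720
  β (5, 6): total = 1105
  γ (4, 4): total = 1060
  δ (11, 12): total = 3155
  ε (4, 5): total = 1055
Minimum is at ε with total 1055 blocks.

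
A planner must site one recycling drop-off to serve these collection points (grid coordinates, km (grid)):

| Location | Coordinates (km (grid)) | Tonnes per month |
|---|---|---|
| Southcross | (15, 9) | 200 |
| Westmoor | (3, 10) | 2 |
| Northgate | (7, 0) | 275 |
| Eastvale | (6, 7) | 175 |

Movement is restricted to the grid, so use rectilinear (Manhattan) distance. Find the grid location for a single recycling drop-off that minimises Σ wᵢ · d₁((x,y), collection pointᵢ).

Manhattan distance separates: Σwᵢ(|x−xᵢ|+|y−yᵢ|) = Σwᵢ|x−xᵢ| + Σwᵢ|y−yᵢ|, so x and y are optimised independently as 1-D weighted medians.
Total weight W = 652; half = 326.
x-coordinate, sorted with cumulative weight:
  x=3 (Westmoor, w=2) cum 2
  x=6 (Eastvale, w=175) cum 177
  x=7 (Northgate, w=275) cum 452  ← median
  x=15 (Southcross, w=200) cum 652
⇒ x* = 7
y-coordinate, sorted with cumulative weight:
  y=0 (Northgate, w=275) cum 275
  y=7 (Eastvale, w=175) cum 450  ← median
  y=9 (Southcross, w=200) cum 650
  y=10 (Westmoor, w=2) cum 652
⇒ y* = 7

(7, 7)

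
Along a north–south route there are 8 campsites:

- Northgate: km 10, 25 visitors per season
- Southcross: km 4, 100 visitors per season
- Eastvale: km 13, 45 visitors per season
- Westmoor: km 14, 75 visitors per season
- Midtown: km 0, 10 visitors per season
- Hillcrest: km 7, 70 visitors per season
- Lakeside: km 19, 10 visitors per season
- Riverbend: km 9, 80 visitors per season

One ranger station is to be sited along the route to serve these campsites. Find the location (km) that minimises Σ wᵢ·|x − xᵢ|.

For a sum of weighted absolute distances on a line, the optimum is the weighted median (not the mean). Total weight W = 415; half-weight = 207.5.
Sort by position and accumulate weight:
  km 0 (Midtown, w=10) → cum 10
  km 4 (Southcross, w=100) → cum 110
  km 7 (Hillcrest, w=70) → cum 180
  km 9 (Riverbend, w=80) → cum 260  ≥ 207.5 → median here
  km 10 (Northgate, w=25) → cum 285
  km 13 (Eastvale, w=45) → cum 330
  km 14 (Westmoor, w=75) → cum 405
  km 19 (Lakeside, w=10) → cum 415
Optimal location: km 9.

x = 9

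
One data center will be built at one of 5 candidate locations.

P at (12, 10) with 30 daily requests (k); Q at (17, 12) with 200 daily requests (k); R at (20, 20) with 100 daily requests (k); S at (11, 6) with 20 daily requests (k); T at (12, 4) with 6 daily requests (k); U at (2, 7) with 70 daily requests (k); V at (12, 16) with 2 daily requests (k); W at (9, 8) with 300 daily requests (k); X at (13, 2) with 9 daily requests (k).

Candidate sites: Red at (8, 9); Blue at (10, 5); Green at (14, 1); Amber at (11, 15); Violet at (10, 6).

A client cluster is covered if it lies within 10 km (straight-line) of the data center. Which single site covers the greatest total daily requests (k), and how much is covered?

Coverage radius r = 10 km; a point is covered iff (Δx)²+(Δy)² ≤ 10² = 100.
  Red (8, 9): covers {P, Q, S, T, U, V, W, X} → 637
  Blue (10, 5): covers {P, Q, S, T, U, W, X} → 635
  Green (14, 1): covers {P, S, T, W, X} → 365
  Amber (11, 15): covers {P, Q, S, V, W} → 552
  Violet (10, 6): covers {P, Q, S, T, U, W, X} → 635
Maximum coverage at Red: 637 daily requests (k).

Red, covering 637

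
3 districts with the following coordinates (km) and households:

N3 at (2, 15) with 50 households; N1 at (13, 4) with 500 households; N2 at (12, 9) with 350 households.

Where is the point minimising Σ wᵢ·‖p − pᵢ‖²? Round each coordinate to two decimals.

(12.00, 6.56)

The minimiser of Σwᵢ‖p−pᵢ‖² is the weighted centroid p* = (Σwᵢpᵢ)/(Σwᵢ).
Σwᵢ = 900.
Σwᵢxᵢ = 50·2 + 500·13 + 350·12 = 10800.
Σwᵢyᵢ = 50·15 + 500·4 + 350·9 = 5900.
x* = 10800/900 = 12.00, y* = 5900/900 = 6.56.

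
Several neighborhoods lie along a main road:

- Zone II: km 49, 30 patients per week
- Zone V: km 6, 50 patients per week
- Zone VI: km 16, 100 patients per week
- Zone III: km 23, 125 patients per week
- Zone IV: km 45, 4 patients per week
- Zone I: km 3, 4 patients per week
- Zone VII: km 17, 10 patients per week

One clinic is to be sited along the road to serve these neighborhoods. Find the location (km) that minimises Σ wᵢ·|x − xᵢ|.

x = 17

For a sum of weighted absolute distances on a line, the optimum is the weighted median (not the mean). Total weight W = 323; half-weight = 161.5.
Sort by position and accumulate weight:
  km 3 (Zone I, w=4) → cum 4
  km 6 (Zone V, w=50) → cum 54
  km 16 (Zone VI, w=100) → cum 154
  km 17 (Zone VII, w=10) → cum 164  ≥ 161.5 → median here
  km 23 (Zone III, w=125) → cum 289
  km 45 (Zone IV, w=4) → cum 293
  km 49 (Zone II, w=30) → cum 323
Optimal location: km 17.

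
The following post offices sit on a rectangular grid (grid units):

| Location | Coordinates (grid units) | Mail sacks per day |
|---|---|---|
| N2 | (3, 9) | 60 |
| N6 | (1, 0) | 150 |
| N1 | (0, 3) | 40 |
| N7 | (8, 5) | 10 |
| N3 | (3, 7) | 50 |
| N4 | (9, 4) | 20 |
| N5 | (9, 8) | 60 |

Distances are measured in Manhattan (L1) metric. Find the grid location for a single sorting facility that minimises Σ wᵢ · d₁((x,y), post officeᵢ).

(3, 4)

Manhattan distance separates: Σwᵢ(|x−xᵢ|+|y−yᵢ|) = Σwᵢ|x−xᵢ| + Σwᵢ|y−yᵢ|, so x and y are optimised independently as 1-D weighted medians.
Total weight W = 390; half = 195.
x-coordinate, sorted with cumulative weight:
  x=0 (N1, w=40) cum 40
  x=1 (N6, w=150) cum 190
  x=3 (N2, w=60) cum 250  ← median
  x=3 (N3, w=50) cum 300
  x=8 (N7, w=10) cum 310
  x=9 (N4, w=20) cum 330
  x=9 (N5, w=60) cum 390
⇒ x* = 3
y-coordinate, sorted with cumulative weight:
  y=0 (N6, w=150) cum 150
  y=3 (N1, w=40) cum 190
  y=4 (N4, w=20) cum 210  ← median
  y=5 (N7, w=10) cum 220
  y=7 (N3, w=50) cum 270
  y=8 (N5, w=60) cum 330
  y=9 (N2, w=60) cum 390
⇒ y* = 4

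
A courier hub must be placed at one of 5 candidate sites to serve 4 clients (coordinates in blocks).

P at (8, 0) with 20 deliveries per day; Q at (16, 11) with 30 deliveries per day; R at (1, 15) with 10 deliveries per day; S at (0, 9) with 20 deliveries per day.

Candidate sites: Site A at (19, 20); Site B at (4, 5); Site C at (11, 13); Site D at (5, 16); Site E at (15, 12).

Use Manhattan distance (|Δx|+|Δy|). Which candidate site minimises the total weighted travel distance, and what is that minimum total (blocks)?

Site C, total 950 blocks

Total weighted distance at each candidate:
  Site A (19, 20): total = 1810
  Site B (4, 5): total = 1010
  Site C (11, 13): total = 950
  Site D (5, 16): total = 1150
  Site E (15, 12): total = 970
Minimum is at Site C with total 950 blocks.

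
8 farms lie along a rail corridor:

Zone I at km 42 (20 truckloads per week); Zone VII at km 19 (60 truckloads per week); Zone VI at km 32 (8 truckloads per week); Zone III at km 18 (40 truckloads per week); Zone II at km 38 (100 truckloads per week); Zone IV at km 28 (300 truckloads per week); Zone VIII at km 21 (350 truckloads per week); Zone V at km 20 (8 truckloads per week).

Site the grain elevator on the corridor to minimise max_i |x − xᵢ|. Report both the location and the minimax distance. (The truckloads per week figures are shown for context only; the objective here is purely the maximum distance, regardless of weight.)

location 30, max distance 12

The 1-center on a line is the midpoint of the two extreme points: leftmost at 18, rightmost at 42.
Optimal location = (18 + 42)/2 = 30; maximum distance = (42 − 18)/2 = 12.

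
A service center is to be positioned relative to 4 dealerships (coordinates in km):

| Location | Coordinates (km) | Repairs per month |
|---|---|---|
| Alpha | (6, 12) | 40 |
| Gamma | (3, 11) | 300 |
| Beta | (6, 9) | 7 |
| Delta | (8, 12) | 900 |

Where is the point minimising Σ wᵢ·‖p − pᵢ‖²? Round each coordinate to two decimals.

(6.72, 11.74)

The minimiser of Σwᵢ‖p−pᵢ‖² is the weighted centroid p* = (Σwᵢpᵢ)/(Σwᵢ).
Σwᵢ = 1247.
Σwᵢxᵢ = 40·6 + 300·3 + 7·6 + 900·8 = 8382.
Σwᵢyᵢ = 40·12 + 300·11 + 7·9 + 900·12 = 14643.
x* = 8382/1247 = 6.72, y* = 14643/1247 = 11.74.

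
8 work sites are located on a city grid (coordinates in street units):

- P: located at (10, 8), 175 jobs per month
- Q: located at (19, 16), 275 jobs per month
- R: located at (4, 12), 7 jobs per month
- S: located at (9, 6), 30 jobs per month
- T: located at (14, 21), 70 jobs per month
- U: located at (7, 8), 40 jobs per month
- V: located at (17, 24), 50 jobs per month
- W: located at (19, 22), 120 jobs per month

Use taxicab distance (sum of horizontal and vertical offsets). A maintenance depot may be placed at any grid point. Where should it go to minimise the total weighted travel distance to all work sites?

(19, 16)

Manhattan distance separates: Σwᵢ(|x−xᵢ|+|y−yᵢ|) = Σwᵢ|x−xᵢ| + Σwᵢ|y−yᵢ|, so x and y are optimised independently as 1-D weighted medians.
Total weight W = 767; half = 383.5.
x-coordinate, sorted with cumulative weight:
  x=4 (R, w=7) cum 7
  x=7 (U, w=40) cum 47
  x=9 (S, w=30) cum 77
  x=10 (P, w=175) cum 252
  x=14 (T, w=70) cum 322
  x=17 (V, w=50) cum 372
  x=19 (Q, w=275) cum 647  ← median
  x=19 (W, w=120) cum 767
⇒ x* = 19
y-coordinate, sorted with cumulative weight:
  y=6 (S, w=30) cum 30
  y=8 (P, w=175) cum 205
  y=8 (U, w=40) cum 245
  y=12 (R, w=7) cum 252
  y=16 (Q, w=275) cum 527  ← median
  y=21 (T, w=70) cum 597
  y=22 (W, w=120) cum 717
  y=24 (V, w=50) cum 767
⇒ y* = 16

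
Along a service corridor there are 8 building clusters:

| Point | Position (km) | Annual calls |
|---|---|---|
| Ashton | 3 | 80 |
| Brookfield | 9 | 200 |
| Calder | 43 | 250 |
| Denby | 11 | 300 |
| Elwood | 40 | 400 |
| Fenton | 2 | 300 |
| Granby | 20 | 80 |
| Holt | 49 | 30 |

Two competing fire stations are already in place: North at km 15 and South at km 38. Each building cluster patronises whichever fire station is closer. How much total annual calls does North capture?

The indifferent point is the midpoint (15+38)/2 = 26.5; building clusters left of it (closer to North at 15) go to North, those right go to South.
  Fenton at 2 (w=300) → North
  Ashton at 3 (w=80) → North
  Brookfield at 9 (w=200) → North
  Denby at 11 (w=300) → North
  Granby at 20 (w=80) → North
  Elwood at 40 (w=400) → South
  Calder at 43 (w=250) → South
  Holt at 49 (w=30) → South
North captures 960; South captures 680.

960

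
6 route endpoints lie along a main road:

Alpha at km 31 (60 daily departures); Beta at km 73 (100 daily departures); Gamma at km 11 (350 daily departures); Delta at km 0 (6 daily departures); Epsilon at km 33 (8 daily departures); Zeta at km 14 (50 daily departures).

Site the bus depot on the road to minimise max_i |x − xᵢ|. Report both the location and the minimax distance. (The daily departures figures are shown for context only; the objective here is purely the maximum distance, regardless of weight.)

location 36.5, max distance 36.5

The 1-center on a line is the midpoint of the two extreme points: leftmost at 0, rightmost at 73.
Optimal location = (0 + 73)/2 = 36.5; maximum distance = (73 − 0)/2 = 36.5.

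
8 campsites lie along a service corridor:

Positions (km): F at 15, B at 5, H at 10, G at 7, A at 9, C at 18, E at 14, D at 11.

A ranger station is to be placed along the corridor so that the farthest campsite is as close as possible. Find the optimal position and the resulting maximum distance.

The 1-center on a line is the midpoint of the two extreme points: leftmost at 5, rightmost at 18.
Optimal location = (5 + 18)/2 = 11.5; maximum distance = (18 − 5)/2 = 6.5.

location 11.5, max distance 6.5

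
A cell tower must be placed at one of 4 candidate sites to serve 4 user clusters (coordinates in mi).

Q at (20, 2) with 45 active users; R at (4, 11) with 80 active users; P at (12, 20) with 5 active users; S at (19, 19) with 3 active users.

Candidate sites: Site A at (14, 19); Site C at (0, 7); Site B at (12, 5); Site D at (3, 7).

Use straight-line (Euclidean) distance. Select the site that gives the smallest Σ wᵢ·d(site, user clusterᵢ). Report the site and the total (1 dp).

Site D, total 1266.3 mi

Total weighted distance at each candidate:
  Site A (14, 19): total = 1861.9
  Site C (0, 7): total = 1536.1
  Site B (12, 5): total = 1306.4
  Site D (3, 7): total = 1266.3
Minimum is at Site D with total 1266.3 mi.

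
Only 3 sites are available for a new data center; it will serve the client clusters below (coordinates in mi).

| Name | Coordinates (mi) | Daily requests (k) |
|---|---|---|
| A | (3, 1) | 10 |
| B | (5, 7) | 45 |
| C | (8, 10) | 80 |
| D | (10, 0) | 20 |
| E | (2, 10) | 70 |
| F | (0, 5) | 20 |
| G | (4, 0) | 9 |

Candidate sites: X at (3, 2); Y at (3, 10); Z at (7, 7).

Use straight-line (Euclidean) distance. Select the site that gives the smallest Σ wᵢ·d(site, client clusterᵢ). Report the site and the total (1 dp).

Y, total 1173.4 mi

Total weighted distance at each candidate:
  X (3, 2): total = 1822.0
  Y (3, 10): total = 1173.4
  Z (7, 7): total = 1189.7
Minimum is at Y with total 1173.4 mi.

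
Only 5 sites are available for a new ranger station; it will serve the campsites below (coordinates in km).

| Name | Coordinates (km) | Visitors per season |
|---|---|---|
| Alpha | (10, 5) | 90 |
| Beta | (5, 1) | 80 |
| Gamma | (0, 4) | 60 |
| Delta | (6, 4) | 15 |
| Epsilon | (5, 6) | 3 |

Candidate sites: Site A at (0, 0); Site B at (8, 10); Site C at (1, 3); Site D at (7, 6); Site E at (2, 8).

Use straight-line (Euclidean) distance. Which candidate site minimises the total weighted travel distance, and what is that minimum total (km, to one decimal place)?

Total weighted distance at each candidate:
  Site A (0, 0): total = 1785.7
  Site B (8, 10): total = 1953.5
  Site C (1, 3): total = 1363.9
  Site D (7, 6): total = 1191.8
  Site E (2, 8): total = 1742.2
Minimum is at Site D with total 1191.8 km.

Site D, total 1191.8 km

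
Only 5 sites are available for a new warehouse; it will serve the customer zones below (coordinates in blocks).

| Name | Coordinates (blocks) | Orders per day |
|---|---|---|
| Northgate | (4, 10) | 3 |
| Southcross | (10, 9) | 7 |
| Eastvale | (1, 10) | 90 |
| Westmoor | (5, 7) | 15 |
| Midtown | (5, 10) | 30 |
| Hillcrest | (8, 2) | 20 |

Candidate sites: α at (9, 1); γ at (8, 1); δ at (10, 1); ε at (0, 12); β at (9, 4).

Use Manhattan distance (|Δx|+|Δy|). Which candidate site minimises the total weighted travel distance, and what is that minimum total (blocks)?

Total weighted distance at each candidate:
  α (9, 1): total = 2215
  γ (8, 1): total = 2064
  δ (10, 1): total = 2366
  ε (0, 12): total = 1099
  β (9, 4): total = 1800
Minimum is at ε with total 1099 blocks.

ε, total 1099 blocks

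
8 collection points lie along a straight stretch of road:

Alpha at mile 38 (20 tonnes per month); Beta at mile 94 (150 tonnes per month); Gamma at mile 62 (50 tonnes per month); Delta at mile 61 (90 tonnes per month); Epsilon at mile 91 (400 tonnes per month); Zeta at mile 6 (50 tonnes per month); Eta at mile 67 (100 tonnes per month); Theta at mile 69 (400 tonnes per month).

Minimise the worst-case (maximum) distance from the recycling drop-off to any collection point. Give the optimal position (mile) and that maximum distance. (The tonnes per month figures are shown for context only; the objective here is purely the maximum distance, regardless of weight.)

location 50, max distance 44

The 1-center on a line is the midpoint of the two extreme points: leftmost at 6, rightmost at 94.
Optimal location = (6 + 94)/2 = 50; maximum distance = (94 − 6)/2 = 44.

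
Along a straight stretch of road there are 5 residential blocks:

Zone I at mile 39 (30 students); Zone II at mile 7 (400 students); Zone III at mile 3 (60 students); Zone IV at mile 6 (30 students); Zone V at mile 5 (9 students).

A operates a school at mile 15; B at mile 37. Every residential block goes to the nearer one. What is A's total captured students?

The indifferent point is the midpoint (15+37)/2 = 26; residential blocks left of it (closer to A at 15) go to A, those right go to B.
  Zone III at 3 (w=60) → A
  Zone V at 5 (w=9) → A
  Zone IV at 6 (w=30) → A
  Zone II at 7 (w=400) → A
  Zone I at 39 (w=30) → B
A captures 499; B captures 30.

499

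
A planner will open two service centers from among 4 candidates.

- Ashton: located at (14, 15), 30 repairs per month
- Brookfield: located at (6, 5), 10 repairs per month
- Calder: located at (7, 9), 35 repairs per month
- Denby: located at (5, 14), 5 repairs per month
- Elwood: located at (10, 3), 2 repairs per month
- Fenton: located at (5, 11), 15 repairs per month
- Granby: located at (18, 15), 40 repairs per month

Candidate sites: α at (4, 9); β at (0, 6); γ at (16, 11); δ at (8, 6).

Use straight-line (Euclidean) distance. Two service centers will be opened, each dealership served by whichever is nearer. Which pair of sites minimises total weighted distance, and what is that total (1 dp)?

Evaluate every pair (each demand assigned to the nearer of the two):
  {α, γ}: total = 538.8
  {γ, δ}: total = 583.5
  {β, γ}: total = 813.7
  {α, δ}: total = 1056.3
  {β, δ}: total = 1133.1
  {α, β}: total = 1184.8
Best pair: {α, γ} with total 538.8.

{α, γ}, total 538.8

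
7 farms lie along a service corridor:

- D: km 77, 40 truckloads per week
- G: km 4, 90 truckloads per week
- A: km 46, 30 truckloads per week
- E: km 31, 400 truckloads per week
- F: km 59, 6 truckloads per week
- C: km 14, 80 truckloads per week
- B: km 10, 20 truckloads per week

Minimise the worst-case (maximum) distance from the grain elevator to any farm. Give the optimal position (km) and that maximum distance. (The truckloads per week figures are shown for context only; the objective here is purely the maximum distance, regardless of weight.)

location 40.5, max distance 36.5

The 1-center on a line is the midpoint of the two extreme points: leftmost at 4, rightmost at 77.
Optimal location = (4 + 77)/2 = 40.5; maximum distance = (77 − 4)/2 = 36.5.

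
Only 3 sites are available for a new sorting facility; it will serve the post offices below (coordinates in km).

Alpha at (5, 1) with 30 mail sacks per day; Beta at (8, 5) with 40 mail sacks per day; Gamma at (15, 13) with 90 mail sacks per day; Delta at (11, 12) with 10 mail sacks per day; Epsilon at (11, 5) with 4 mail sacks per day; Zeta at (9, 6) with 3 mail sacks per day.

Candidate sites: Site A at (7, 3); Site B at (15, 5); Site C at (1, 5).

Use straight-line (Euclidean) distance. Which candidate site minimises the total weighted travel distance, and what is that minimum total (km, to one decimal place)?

Total weighted distance at each candidate:
  Site A (7, 3): total = 1454.1
  Site B (15, 5): total = 1438.0
  Site C (1, 5): total = 2087.2
Minimum is at Site B with total 1438.0 km.

Site B, total 1438.0 km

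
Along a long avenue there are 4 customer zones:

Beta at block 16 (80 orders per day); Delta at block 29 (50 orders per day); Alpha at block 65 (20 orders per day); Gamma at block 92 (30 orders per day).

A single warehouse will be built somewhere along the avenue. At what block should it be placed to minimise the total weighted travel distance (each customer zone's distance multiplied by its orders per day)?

For a sum of weighted absolute distances on a line, the optimum is the weighted median (not the mean). Total weight W = 180; half-weight = 90.
Sort by position and accumulate weight:
  block 16 (Beta, w=80) → cum 80
  block 29 (Delta, w=50) → cum 130  ≥ 90 → median here
  block 65 (Alpha, w=20) → cum 150
  block 92 (Gamma, w=30) → cum 180
Optimal location: block 29.

x = 29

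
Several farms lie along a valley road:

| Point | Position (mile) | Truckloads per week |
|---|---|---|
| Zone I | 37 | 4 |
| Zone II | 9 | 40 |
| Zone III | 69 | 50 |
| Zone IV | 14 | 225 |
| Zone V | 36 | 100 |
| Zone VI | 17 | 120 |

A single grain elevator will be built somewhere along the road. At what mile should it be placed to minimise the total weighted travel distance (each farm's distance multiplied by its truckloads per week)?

x = 17

For a sum of weighted absolute distances on a line, the optimum is the weighted median (not the mean). Total weight W = 539; half-weight = 269.5.
Sort by position and accumulate weight:
  mile 9 (Zone II, w=40) → cum 40
  mile 14 (Zone IV, w=225) → cum 265
  mile 17 (Zone VI, w=120) → cum 385  ≥ 269.5 → median here
  mile 36 (Zone V, w=100) → cum 485
  mile 37 (Zone I, w=4) → cum 489
  mile 69 (Zone III, w=50) → cum 539
Optimal location: mile 17.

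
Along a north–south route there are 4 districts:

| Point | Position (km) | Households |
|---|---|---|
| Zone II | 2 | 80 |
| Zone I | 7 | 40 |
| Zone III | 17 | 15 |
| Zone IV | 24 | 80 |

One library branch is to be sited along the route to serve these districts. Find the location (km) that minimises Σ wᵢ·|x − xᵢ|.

For a sum of weighted absolute distances on a line, the optimum is the weighted median (not the mean). Total weight W = 215; half-weight = 107.5.
Sort by position and accumulate weight:
  km 2 (Zone II, w=80) → cum 80
  km 7 (Zone I, w=40) → cum 120  ≥ 107.5 → median here
  km 17 (Zone III, w=15) → cum 135
  km 24 (Zone IV, w=80) → cum 215
Optimal location: km 7.

x = 7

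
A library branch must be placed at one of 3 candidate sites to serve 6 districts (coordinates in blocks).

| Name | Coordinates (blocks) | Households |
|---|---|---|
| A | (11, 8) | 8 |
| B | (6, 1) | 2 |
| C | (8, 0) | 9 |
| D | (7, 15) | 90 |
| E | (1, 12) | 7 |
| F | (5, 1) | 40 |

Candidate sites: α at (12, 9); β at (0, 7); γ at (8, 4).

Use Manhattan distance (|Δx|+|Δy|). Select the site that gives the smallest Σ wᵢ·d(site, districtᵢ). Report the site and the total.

γ, total 1527 blocks

Total weighted distance at each candidate:
  α (12, 9): total = 1849
  β (0, 7): total = 2087
  γ (8, 4): total = 1527
Minimum is at γ with total 1527 blocks.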